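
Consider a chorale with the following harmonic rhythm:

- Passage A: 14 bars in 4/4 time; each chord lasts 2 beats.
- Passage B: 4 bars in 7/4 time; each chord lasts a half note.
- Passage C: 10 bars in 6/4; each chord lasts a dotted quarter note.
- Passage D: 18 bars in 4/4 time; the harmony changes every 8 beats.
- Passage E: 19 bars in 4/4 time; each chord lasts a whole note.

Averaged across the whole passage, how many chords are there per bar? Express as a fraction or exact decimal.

A: 14 × 4 = 56 beats ÷ 2 = 28 chords.
B: 4 × 7 = 28 beats ÷ 2 = 14 chords.
C: 10 × 6 = 60 beats ÷ 1.5 = 40 chords.
D: 18 × 4 = 72 beats ÷ 8 = 9 chords.
E: 19 × 4 = 76 beats ÷ 4 = 19 chords.
Overall: 110 chords over 65 bars → 110/65 = 22/13 chords per bar.

22/13 chords per bar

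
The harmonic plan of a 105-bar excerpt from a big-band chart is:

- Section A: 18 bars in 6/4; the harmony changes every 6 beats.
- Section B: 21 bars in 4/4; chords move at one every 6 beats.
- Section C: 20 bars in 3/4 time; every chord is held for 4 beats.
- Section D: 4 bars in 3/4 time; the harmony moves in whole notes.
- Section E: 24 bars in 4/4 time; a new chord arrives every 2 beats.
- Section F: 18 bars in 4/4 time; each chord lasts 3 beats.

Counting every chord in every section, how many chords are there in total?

122 chords

A has 108 beats and chords last 6 each, so 18 chords.
B has 84 beats and chords last 6 each, so 14 chords.
C has 60 beats and chords last 4 each, so 15 chords.
D has 12 beats and chords last 4 each, so 3 chords.
E has 96 beats and chords last 2 each, so 48 chords.
F has 72 beats and chords last 3 each, so 24 chords.
Total: 18 + 14 + 15 + 3 + 48 + 24 = 122.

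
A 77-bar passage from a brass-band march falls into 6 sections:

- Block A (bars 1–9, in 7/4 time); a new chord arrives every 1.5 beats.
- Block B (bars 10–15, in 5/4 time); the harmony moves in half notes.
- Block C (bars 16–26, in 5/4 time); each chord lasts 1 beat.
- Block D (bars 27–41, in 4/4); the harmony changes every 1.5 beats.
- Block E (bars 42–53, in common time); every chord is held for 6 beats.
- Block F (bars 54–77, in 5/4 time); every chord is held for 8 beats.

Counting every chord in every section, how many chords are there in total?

A: 9·7 = 63 beats, 63/1.5 = 42 chords.
B: 6·5 = 30 beats, 30/2 = 15 chords.
C: 11·5 = 55 beats, 55/1 = 55 chords.
D: 15·4 = 60 beats, 60/1.5 = 40 chords.
E: 12·4 = 48 beats, 48/6 = 8 chords.
F: 24·5 = 120 beats, 120/8 = 15 chords.
Total: 42 + 15 + 55 + 40 + 8 + 15 = 175.

175 chords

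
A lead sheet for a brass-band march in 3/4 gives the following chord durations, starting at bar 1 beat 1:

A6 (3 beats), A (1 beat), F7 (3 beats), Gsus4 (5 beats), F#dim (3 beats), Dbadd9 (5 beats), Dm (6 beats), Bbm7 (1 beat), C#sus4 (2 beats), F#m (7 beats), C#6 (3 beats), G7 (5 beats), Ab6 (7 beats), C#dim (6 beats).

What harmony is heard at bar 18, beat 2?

Beat 2 of bar 18 is beat (18−1)×3 + 2 = 53 overall.
Running totals: A6 ends at 3, A ends at 4, F7 ends at 7, Gsus4 ends at 12, F#dim ends at 15, Dbadd9 ends at 20, Dm ends at 26, Bbm7 ends at 27, C#sus4 ends at 29, F#m ends at 36, C#6 ends at 39, G7 ends at 44, Ab6 ends at 51, C#dim ends at 57.
Beat 53 falls within C#dim.

C#dim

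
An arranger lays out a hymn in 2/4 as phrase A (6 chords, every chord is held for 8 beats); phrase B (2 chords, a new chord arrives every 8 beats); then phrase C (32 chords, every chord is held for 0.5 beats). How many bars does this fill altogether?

40 bars

A: 6 × 8 = 48 beats = 24 bars.
B: 2 × 8 = 16 beats = 8 bars.
C: 32 × 0.5 = 16 beats = 8 bars.
Total: 24 + 8 + 8 = 40 bars.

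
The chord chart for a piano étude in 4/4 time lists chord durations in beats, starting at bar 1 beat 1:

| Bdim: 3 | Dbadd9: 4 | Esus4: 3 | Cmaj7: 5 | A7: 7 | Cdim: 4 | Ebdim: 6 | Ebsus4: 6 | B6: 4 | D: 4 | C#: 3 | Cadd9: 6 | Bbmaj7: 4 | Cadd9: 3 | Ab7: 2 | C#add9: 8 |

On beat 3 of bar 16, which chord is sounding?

Ab7

Beat 3 of bar 16 is beat (16−1)×4 + 3 = 63 overall.
Running totals: Bdim ends at 3, Dbadd9 ends at 7, Esus4 ends at 10, Cmaj7 ends at 15, A7 ends at 22, Cdim ends at 26, Ebdim ends at 32, Ebsus4 ends at 38, B6 ends at 42, D ends at 46, C# ends at 49, Cadd9 ends at 55, Bbmaj7 ends at 59, Cadd9 ends at 62, Ab7 ends at 64.
Beat 63 falls within Ab7.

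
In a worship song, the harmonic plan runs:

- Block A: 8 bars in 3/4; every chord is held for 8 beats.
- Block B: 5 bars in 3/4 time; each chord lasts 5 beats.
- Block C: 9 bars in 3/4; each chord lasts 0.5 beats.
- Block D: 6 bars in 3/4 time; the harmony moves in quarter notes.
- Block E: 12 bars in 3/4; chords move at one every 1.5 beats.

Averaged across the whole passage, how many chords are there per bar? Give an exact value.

A: 8 bars of 3 beats is 24 beats; at 8 beats each that's 3 chords.
B: 5 bars of 3 beats is 15 beats; at 5 beats each that's 3 chords.
C: 9 bars of 3 beats is 27 beats; at 0.5 beats each that's 54 chords.
D: 6 bars of 3 beats is 18 beats; at 1 beat each that's 18 chords.
E: 12 bars of 3 beats is 36 beats; at 1.5 beats each that's 24 chords.
Overall: 102 chords over 40 bars → 102/40 = 2.55 chords per bar.

2.55 chords per bar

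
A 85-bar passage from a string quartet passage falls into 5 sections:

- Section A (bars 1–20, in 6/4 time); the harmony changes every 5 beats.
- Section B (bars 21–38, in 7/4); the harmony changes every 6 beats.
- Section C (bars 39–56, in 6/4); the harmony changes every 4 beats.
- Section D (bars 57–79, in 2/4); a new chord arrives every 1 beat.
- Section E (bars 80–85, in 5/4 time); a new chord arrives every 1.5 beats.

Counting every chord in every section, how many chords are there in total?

A: 20 bars × 6 beats = 120 beats; 5 beats/chord → 24 chords.
B: 18 bars × 7 beats = 126 beats; 6 beats/chord → 21 chords.
C: 18 bars × 6 beats = 108 beats; 4 beats/chord → 27 chords.
D: 23 bars × 2 beats = 46 beats; 1 beat/chord → 46 chords.
E: 6 bars × 5 beats = 30 beats; 1.5 beats/chord → 20 chords.
Total: 24 + 21 + 27 + 46 + 20 = 138.

138 chords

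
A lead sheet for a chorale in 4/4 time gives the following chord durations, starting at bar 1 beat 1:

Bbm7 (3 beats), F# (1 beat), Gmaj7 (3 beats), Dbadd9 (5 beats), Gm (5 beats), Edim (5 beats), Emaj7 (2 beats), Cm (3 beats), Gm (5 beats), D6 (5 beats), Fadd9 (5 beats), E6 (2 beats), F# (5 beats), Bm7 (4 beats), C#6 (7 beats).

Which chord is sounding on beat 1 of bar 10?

Beat 1 of bar 10 is beat (10−1)×4 + 1 = 37 overall.
Running totals: Bbm7 ends at 3, F# ends at 4, Gmaj7 ends at 7, Dbadd9 ends at 12, Gm ends at 17, Edim ends at 22, Emaj7 ends at 24, Cm ends at 27, Gm ends at 32, D6 ends at 37.
Beat 37 falls within D6.

D6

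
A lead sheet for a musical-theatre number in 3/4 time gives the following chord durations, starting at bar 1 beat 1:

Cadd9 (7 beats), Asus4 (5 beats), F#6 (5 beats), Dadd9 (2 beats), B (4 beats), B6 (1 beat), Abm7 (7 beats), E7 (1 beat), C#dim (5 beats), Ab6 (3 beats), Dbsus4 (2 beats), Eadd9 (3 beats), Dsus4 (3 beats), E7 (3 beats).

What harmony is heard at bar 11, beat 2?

Beat 2 of bar 11 is beat (11−1)×3 + 2 = 32 overall.
Running totals: Cadd9 ends at 7, Asus4 ends at 12, F#6 ends at 17, Dadd9 ends at 19, B ends at 23, B6 ends at 24, Abm7 ends at 31, E7 ends at 32.
Beat 32 falls within E7.

E7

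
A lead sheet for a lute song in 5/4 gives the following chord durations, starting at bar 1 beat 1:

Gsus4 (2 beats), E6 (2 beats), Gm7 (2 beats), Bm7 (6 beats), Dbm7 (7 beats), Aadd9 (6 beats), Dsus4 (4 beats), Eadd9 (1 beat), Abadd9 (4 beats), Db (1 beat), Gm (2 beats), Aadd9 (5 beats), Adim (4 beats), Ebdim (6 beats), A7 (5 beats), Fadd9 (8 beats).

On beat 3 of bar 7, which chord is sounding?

Abadd9

Beat 3 of bar 7 is beat (7−1)×5 + 3 = 33 overall.
Running totals: Gsus4 ends at 2, E6 ends at 4, Gm7 ends at 6, Bm7 ends at 12, Dbm7 ends at 19, Aadd9 ends at 25, Dsus4 ends at 29, Eadd9 ends at 30, Abadd9 ends at 34.
Beat 33 falls within Abadd9.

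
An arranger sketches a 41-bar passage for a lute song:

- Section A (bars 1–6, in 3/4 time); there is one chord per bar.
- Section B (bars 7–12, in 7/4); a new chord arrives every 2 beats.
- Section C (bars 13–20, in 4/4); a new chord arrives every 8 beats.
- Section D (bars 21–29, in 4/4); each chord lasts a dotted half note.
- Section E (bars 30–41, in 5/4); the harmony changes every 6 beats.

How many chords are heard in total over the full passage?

53 chords

A: 6 bars × 3 beats = 18 beats; 3 beats/chord → 6 chords.
B: 6 bars × 7 beats = 42 beats; 2 beats/chord → 21 chords.
C: 8 bars × 4 beats = 32 beats; 8 beats/chord → 4 chords.
D: 9 bars × 4 beats = 36 beats; 3 beats/chord → 12 chords.
E: 12 bars × 5 beats = 60 beats; 6 beats/chord → 10 chords.
Total: 6 + 21 + 4 + 12 + 10 = 53.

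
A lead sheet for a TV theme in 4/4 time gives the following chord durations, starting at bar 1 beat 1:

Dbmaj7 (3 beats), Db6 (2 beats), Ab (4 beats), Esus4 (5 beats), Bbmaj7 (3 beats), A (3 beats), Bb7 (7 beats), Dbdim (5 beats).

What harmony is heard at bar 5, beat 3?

Beat 3 of bar 5 is beat (5−1)×4 + 3 = 19 overall.
Running totals: Dbmaj7 ends at 3, Db6 ends at 5, Ab ends at 9, Esus4 ends at 14, Bbmaj7 ends at 17, A ends at 20.
Beat 19 falls within A.

A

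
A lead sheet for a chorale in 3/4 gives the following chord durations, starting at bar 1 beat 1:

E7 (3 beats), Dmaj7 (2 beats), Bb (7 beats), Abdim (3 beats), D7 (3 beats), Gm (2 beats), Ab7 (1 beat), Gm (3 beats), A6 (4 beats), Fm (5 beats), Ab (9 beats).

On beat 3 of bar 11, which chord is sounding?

Beat 3 of bar 11 is beat (11−1)×3 + 3 = 33 overall.
Running totals: E7 ends at 3, Dmaj7 ends at 5, Bb ends at 12, Abdim ends at 15, D7 ends at 18, Gm ends at 20, Ab7 ends at 21, Gm ends at 24, A6 ends at 28, Fm ends at 33.
Beat 33 falls within Fm.

Fm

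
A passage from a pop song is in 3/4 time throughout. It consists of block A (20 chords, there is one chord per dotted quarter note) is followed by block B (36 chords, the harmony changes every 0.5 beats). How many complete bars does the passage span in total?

A: 20 × 1.5 = 30 beats = 10 bars.
B: 36 × 0.5 = 18 beats = 6 bars.
Total: 10 + 6 = 16 bars.

16 bars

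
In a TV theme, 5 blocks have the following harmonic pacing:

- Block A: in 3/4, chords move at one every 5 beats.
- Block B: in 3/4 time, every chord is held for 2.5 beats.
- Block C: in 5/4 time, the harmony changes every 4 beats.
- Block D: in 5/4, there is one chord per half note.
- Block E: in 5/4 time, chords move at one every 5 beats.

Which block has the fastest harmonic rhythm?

A: each chord is 5 beats in 3/4, so 0.6 per bar.
B: each chord is 2.5 beats in 3/4, so 1.2 per bar.
C: each chord is 4 beats in 5/4, so 1.25 per bar.
D: each chord is 2 beats in 5/4, so 2.5 per bar.
E: each chord is 5 beats in 5/4, so 1 per bar.
Fastest is D at 2.5 chords/bar.

Block D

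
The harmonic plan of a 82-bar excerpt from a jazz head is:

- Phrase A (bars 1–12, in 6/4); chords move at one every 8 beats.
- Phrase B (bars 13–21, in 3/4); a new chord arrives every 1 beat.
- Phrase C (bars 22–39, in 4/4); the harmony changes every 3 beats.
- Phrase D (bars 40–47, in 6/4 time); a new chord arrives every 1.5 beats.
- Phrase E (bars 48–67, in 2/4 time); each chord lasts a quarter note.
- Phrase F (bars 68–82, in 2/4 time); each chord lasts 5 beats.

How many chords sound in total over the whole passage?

138 chords

A: 12 bars × 6 beats = 72 beats; 8 beats/chord → 9 chords.
B: 9 bars × 3 beats = 27 beats; 1 beat/chord → 27 chords.
C: 18 bars × 4 beats = 72 beats; 3 beats/chord → 24 chords.
D: 8 bars × 6 beats = 48 beats; 1.5 beats/chord → 32 chords.
E: 20 bars × 2 beats = 40 beats; 1 beat/chord → 40 chords.
F: 15 bars × 2 beats = 30 beats; 5 beats/chord → 6 chords.
Total: 9 + 27 + 24 + 32 + 40 + 6 = 138.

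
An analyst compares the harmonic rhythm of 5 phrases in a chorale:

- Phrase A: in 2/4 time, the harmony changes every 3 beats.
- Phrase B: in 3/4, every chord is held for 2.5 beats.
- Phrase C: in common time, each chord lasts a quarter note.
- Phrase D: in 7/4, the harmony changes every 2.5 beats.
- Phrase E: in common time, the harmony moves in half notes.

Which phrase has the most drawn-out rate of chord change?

A: each chord is 3 beats in 2/4, so 2/3 per bar.
B: each chord is 2.5 beats in 3/4, so 1.2 per bar.
C: each chord is 1 beat in 4/4, so 4 per bar.
D: each chord is 2.5 beats in 7/4, so 2.8 per bar.
E: each chord is 2 beats in 4/4, so 2 per bar.
Slowest is A at 2/3 chords/bar.

Phrase A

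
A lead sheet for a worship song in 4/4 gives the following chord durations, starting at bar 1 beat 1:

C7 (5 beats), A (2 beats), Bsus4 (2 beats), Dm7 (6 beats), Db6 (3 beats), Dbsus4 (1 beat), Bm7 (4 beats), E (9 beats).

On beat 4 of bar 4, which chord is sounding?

Beat 4 of bar 4 is beat (4−1)×4 + 4 = 16 overall.
Running totals: C7 ends at 5, A ends at 7, Bsus4 ends at 9, Dm7 ends at 15, Db6 ends at 18.
Beat 16 falls within Db6.

Db6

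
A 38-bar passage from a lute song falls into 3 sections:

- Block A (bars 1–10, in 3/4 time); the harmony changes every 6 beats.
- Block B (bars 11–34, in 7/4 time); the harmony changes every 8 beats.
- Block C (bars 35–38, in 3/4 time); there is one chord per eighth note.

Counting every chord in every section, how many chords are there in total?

50 chords

A has 30 beats and chords last 6 each, so 5 chords.
B has 168 beats and chords last 8 each, so 21 chords.
C has 12 beats and chords last 0.5 each, so 24 chords.
Total: 5 + 21 + 24 = 50.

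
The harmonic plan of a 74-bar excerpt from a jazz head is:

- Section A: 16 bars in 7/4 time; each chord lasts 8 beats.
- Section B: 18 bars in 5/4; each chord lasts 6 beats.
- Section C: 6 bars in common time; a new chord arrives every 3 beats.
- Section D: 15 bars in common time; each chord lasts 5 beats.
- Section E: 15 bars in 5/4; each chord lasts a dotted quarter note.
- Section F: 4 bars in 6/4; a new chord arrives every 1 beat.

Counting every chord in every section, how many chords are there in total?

A has 112 beats and chords last 8 each, so 14 chords.
B has 90 beats and chords last 6 each, so 15 chords.
C has 24 beats and chords last 3 each, so 8 chords.
D has 60 beats and chords last 5 each, so 12 chords.
E has 75 beats and chords last 1.5 each, so 50 chords.
F has 24 beats and chords last 1 each, so 24 chords.
Total: 14 + 15 + 8 + 12 + 50 + 24 = 123.

123 chords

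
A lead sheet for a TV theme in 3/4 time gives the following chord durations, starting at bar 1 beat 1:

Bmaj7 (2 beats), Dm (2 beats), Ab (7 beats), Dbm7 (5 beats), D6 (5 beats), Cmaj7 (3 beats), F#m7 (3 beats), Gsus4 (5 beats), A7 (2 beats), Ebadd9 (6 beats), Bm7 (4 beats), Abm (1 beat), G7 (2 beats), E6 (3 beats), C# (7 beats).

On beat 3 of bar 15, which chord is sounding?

Beat 3 of bar 15 is beat (15−1)×3 + 3 = 45 overall.
Running totals: Bmaj7 ends at 2, Dm ends at 4, Ab ends at 11, Dbm7 ends at 16, D6 ends at 21, Cmaj7 ends at 24, F#m7 ends at 27, Gsus4 ends at 32, A7 ends at 34, Ebadd9 ends at 40, Bm7 ends at 44, Abm ends at 45.
Beat 45 falls within Abm.

Abm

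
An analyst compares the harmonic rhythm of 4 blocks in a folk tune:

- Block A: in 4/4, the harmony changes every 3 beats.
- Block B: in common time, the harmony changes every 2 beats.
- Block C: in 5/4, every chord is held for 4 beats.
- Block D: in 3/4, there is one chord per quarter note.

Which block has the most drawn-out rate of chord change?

Block C

A: each chord is 3 beats in 4/4, so 4/3 per bar.
B: each chord is 2 beats in 4/4, so 2 per bar.
C: each chord is 4 beats in 5/4, so 1.25 per bar.
D: each chord is 1 beat in 3/4, so 3 per bar.
Slowest is C at 1.25 chords/bar.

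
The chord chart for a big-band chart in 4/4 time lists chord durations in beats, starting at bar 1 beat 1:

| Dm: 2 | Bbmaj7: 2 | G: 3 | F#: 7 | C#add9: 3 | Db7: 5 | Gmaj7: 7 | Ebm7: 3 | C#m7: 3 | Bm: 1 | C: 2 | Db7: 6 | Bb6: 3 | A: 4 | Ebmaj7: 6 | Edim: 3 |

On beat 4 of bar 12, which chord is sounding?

A

Beat 4 of bar 12 is beat (12−1)×4 + 4 = 48 overall.
Running totals: Dm ends at 2, Bbmaj7 ends at 4, G ends at 7, F# ends at 14, C#add9 ends at 17, Db7 ends at 22, Gmaj7 ends at 29, Ebm7 ends at 32, C#m7 ends at 35, Bm ends at 36, C ends at 38, Db7 ends at 44, Bb6 ends at 47, A ends at 51.
Beat 48 falls within A.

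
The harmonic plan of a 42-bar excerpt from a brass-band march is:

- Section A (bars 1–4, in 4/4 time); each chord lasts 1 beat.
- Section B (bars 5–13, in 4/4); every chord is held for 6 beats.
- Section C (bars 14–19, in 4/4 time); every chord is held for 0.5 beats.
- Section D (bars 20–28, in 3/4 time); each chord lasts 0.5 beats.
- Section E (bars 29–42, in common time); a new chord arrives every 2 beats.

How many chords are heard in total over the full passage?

152 chords

A: 4·4 = 16 beats, 16/1 = 16 chords.
B: 9·4 = 36 beats, 36/6 = 6 chords.
C: 6·4 = 24 beats, 24/0.5 = 48 chords.
D: 9·3 = 27 beats, 27/0.5 = 54 chords.
E: 14·4 = 56 beats, 56/2 = 28 chords.
Total: 16 + 6 + 48 + 54 + 28 = 152.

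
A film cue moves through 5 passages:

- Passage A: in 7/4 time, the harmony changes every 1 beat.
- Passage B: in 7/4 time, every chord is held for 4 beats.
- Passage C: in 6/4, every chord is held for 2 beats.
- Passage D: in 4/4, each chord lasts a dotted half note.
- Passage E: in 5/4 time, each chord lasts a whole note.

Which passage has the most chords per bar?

A: each chord is 1 beat in 7/4, so 7 per bar.
B: each chord is 4 beats in 7/4, so 1.75 per bar.
C: each chord is 2 beats in 6/4, so 3 per bar.
D: each chord is 3 beats in 4/4, so 4/3 per bar.
E: each chord is 4 beats in 5/4, so 1.25 per bar.
Fastest is A at 7 chords/bar.

Passage A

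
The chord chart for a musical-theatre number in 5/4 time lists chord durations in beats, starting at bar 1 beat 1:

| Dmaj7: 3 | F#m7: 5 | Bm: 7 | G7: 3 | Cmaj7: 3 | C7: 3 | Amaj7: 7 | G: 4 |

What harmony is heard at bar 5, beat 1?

Cmaj7

Beat 1 of bar 5 is beat (5−1)×5 + 1 = 21 overall.
Running totals: Dmaj7 ends at 3, F#m7 ends at 8, Bm ends at 15, G7 ends at 18, Cmaj7 ends at 21.
Beat 21 falls within Cmaj7.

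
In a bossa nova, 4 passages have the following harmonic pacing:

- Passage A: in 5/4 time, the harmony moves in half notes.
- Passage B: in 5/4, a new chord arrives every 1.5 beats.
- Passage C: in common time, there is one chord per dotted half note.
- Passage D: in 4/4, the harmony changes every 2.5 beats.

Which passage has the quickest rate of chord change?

Passage B

A: 5 beats/bar ÷ 2 beats/chord = 2.5 chords/bar.
B: 5 beats/bar ÷ 1.5 beats/chord = 10/3 chords/bar.
C: 4 beats/bar ÷ 3 beats/chord = 4/3 chords/bar.
D: 4 beats/bar ÷ 2.5 beats/chord = 1.6 chords/bar.
Fastest is B at 10/3 chords/bar.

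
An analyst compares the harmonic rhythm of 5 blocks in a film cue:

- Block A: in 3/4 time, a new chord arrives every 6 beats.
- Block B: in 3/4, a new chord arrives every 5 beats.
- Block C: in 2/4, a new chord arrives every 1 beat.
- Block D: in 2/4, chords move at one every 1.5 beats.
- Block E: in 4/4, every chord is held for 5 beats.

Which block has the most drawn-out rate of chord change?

A: 3/6 = 0.5 chords/bar.
B: 3/5 = 0.6 chords/bar.
C: 2/1 = 2 chords/bar.
D: 2/1.5 = 4/3 chords/bar.
E: 4/5 = 0.8 chords/bar.
Slowest is A at 0.5 chords/bar.

Block A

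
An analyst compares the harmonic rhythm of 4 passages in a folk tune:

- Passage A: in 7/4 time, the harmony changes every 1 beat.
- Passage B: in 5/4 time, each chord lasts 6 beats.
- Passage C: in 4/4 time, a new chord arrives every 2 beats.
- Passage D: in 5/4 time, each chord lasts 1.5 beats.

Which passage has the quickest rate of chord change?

Passage A

A: each chord is 1 beat in 7/4, so 7 per bar.
B: each chord is 6 beats in 5/4, so 5/6 per bar.
C: each chord is 2 beats in 4/4, so 2 per bar.
D: each chord is 1.5 beats in 5/4, so 10/3 per bar.
Fastest is A at 7 chords/bar.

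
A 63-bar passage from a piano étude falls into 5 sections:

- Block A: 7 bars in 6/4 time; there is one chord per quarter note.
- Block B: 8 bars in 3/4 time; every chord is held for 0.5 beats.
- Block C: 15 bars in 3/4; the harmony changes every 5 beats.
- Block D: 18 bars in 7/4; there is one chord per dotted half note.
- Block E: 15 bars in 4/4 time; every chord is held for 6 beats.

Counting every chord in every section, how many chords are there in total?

A: 7 bars × 6 beats = 42 beats; 1 beat/chord → 42 chords.
B: 8 bars × 3 beats = 24 beats; 0.5 beats/chord → 48 chords.
C: 15 bars × 3 beats = 45 beats; 5 beats/chord → 9 chords.
D: 18 bars × 7 beats = 126 beats; 3 beats/chord → 42 chords.
E: 15 bars × 4 beats = 60 beats; 6 beats/chord → 10 chords.
Total: 42 + 48 + 9 + 42 + 10 = 151.

151 chords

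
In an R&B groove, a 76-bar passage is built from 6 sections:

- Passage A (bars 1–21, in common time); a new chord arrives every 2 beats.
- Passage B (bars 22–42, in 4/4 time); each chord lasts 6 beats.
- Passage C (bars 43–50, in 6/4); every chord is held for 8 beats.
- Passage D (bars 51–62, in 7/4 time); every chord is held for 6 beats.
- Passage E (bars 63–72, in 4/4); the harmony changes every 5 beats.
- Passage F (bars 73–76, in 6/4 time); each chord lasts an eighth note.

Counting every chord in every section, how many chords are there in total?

132 chords

A: 21·4 = 84 beats, 84/2 = 42 chords.
B: 21·4 = 84 beats, 84/6 = 14 chords.
C: 8·6 = 48 beats, 48/8 = 6 chords.
D: 12·7 = 84 beats, 84/6 = 14 chords.
E: 10·4 = 40 beats, 40/5 = 8 chords.
F: 4·6 = 24 beats, 24/0.5 = 48 chords.
Total: 42 + 14 + 6 + 14 + 8 + 48 = 132.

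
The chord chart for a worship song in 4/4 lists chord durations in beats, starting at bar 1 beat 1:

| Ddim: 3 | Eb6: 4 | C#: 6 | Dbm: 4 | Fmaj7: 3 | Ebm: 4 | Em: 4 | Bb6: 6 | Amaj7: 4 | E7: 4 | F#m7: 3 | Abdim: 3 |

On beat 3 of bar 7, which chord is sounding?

Beat 3 of bar 7 is beat (7−1)×4 + 3 = 27 overall.
Running totals: Ddim ends at 3, Eb6 ends at 7, C# ends at 13, Dbm ends at 17, Fmaj7 ends at 20, Ebm ends at 24, Em ends at 28.
Beat 27 falls within Em.

Em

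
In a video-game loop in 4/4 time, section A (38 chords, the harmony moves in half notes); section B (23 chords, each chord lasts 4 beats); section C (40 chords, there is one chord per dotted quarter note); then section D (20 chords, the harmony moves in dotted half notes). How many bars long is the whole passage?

72 bars

A: 38 × 2 = 76 beats = 19 bars.
B: 23 × 4 = 92 beats = 23 bars.
C: 40 × 1.5 = 60 beats = 15 bars.
D: 20 × 3 = 60 beats = 15 bars.
Total: 19 + 23 + 15 + 15 = 72 bars.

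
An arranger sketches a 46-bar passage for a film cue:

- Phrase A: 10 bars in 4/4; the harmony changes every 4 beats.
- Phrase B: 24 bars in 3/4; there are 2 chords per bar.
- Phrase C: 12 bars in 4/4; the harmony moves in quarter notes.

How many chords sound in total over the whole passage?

106 chords

A: 10·4 = 40 beats, 40/4 = 10 chords.
B: 24·3 = 72 beats, 72/1.5 = 48 chords.
C: 12·4 = 48 beats, 48/1 = 48 chords.
Total: 10 + 48 + 48 = 106.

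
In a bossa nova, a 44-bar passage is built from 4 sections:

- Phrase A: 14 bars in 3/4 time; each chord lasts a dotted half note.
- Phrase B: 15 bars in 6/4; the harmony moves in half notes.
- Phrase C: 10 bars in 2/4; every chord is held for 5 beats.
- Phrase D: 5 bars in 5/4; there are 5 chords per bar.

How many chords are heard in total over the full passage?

88 chords

A: 14·3 = 42 beats, 42/3 = 14 chords.
B: 15·6 = 90 beats, 90/2 = 45 chords.
C: 10·2 = 20 beats, 20/5 = 4 chords.
D: 5·5 = 25 beats, 25/1 = 25 chords.
Total: 14 + 45 + 4 + 25 = 88.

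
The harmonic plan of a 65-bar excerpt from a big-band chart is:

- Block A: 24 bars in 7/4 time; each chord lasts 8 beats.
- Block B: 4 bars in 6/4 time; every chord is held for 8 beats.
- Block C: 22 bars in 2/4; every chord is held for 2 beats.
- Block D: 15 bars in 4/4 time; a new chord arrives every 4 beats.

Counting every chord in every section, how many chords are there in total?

A: 24 bars × 7 beats = 168 beats; 8 beats/chord → 21 chords.
B: 4 bars × 6 beats = 24 beats; 8 beats/chord → 3 chords.
C: 22 bars × 2 beats = 44 beats; 2 beats/chord → 22 chords.
D: 15 bars × 4 beats = 60 beats; 4 beats/chord → 15 chords.
Total: 21 + 3 + 22 + 15 = 61.

61 chords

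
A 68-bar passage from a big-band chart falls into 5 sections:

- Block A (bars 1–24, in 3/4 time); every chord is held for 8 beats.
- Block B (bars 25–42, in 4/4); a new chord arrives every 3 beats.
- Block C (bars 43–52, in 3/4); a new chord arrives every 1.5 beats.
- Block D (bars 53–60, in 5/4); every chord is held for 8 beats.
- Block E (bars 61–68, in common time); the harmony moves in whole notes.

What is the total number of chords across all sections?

66 chords

A: 24 bars × 3 beats = 72 beats; 8 beats/chord → 9 chords.
B: 18 bars × 4 beats = 72 beats; 3 beats/chord → 24 chords.
C: 10 bars × 3 beats = 30 beats; 1.5 beats/chord → 20 chords.
D: 8 bars × 5 beats = 40 beats; 8 beats/chord → 5 chords.
E: 8 bars × 4 beats = 32 beats; 4 beats/chord → 8 chords.
Total: 9 + 24 + 20 + 5 + 8 = 66.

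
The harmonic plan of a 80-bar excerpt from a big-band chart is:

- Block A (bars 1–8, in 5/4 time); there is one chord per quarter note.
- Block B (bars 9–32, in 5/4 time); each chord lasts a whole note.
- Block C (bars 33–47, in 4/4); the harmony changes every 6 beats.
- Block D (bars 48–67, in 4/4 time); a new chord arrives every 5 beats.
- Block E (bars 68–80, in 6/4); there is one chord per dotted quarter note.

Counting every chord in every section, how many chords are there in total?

148 chords

A has 40 beats and chords last 1 each, so 40 chords.
B has 120 beats and chords last 4 each, so 30 chords.
C has 60 beats and chords last 6 each, so 10 chords.
D has 80 beats and chords last 5 each, so 16 chords.
E has 78 beats and chords last 1.5 each, so 52 chords.
Total: 40 + 30 + 10 + 16 + 52 = 148.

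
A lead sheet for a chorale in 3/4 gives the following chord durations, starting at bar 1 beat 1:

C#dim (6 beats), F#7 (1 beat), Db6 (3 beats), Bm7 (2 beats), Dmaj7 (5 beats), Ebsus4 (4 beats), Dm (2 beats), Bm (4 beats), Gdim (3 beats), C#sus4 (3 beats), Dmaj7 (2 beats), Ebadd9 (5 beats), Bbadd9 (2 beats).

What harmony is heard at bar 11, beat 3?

Beat 3 of bar 11 is beat (11−1)×3 + 3 = 33 overall.
Running totals: C#dim ends at 6, F#7 ends at 7, Db6 ends at 10, Bm7 ends at 12, Dmaj7 ends at 17, Ebsus4 ends at 21, Dm ends at 23, Bm ends at 27, Gdim ends at 30, C#sus4 ends at 33.
Beat 33 falls within C#sus4.

C#sus4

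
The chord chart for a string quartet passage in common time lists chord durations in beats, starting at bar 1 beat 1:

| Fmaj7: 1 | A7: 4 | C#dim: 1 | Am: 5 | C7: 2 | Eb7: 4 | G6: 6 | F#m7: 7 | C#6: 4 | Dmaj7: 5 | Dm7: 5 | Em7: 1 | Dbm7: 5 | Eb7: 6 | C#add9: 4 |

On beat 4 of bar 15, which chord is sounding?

C#add9

Beat 4 of bar 15 is beat (15−1)×4 + 4 = 60 overall.
Running totals: Fmaj7 ends at 1, A7 ends at 5, C#dim ends at 6, Am ends at 11, C7 ends at 13, Eb7 ends at 17, G6 ends at 23, F#m7 ends at 30, C#6 ends at 34, Dmaj7 ends at 39, Dm7 ends at 44, Em7 ends at 45, Dbm7 ends at 50, Eb7 ends at 56, C#add9 ends at 60.
Beat 60 falls within C#add9.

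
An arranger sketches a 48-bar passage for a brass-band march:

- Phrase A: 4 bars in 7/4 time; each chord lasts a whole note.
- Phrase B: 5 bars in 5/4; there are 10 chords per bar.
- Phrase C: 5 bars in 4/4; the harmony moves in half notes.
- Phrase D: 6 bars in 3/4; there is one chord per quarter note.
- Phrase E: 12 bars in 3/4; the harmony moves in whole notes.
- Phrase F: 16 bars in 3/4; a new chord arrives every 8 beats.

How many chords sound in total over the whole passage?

100 chords

A: 4 bars × 7 beats = 28 beats; 4 beats/chord → 7 chords.
B: 5 bars × 5 beats = 25 beats; 0.5 beats/chord → 50 chords.
C: 5 bars × 4 beats = 20 beats; 2 beats/chord → 10 chords.
D: 6 bars × 3 beats = 18 beats; 1 beat/chord → 18 chords.
E: 12 bars × 3 beats = 36 beats; 4 beats/chord → 9 chords.
F: 16 bars × 3 beats = 48 beats; 8 beats/chord → 6 chords.
Total: 7 + 50 + 10 + 18 + 9 + 6 = 100.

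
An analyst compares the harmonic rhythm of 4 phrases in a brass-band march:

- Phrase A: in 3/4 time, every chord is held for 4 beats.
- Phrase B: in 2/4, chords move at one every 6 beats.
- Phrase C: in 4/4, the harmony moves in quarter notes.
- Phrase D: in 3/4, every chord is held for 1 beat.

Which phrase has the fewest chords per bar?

A: each chord is 4 beats in 3/4, so 0.75 per bar.
B: each chord is 6 beats in 2/4, so 1/3 per bar.
C: each chord is 1 beat in 4/4, so 4 per bar.
D: each chord is 1 beat in 3/4, so 3 per bar.
Slowest is B at 1/3 chords/bar.

Phrase B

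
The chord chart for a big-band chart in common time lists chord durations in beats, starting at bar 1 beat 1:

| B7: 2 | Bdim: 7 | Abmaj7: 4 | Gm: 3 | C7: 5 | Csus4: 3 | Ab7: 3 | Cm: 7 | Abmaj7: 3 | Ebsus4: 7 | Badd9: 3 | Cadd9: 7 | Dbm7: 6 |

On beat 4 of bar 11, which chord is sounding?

Ebsus4

Beat 4 of bar 11 is beat (11−1)×4 + 4 = 44 overall.
Running totals: B7 ends at 2, Bdim ends at 9, Abmaj7 ends at 13, Gm ends at 16, C7 ends at 21, Csus4 ends at 24, Ab7 ends at 27, Cm ends at 34, Abmaj7 ends at 37, Ebsus4 ends at 44.
Beat 44 falls within Ebsus4.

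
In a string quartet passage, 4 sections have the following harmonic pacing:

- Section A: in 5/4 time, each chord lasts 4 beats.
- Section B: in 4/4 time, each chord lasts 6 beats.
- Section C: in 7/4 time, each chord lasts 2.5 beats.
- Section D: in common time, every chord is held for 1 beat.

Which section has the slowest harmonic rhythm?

Section B

A: each chord is 4 beats in 5/4, so 1.25 per bar.
B: each chord is 6 beats in 4/4, so 2/3 per bar.
C: each chord is 2.5 beats in 7/4, so 2.8 per bar.
D: each chord is 1 beat in 4/4, so 4 per bar.
Slowest is B at 2/3 chords/bar.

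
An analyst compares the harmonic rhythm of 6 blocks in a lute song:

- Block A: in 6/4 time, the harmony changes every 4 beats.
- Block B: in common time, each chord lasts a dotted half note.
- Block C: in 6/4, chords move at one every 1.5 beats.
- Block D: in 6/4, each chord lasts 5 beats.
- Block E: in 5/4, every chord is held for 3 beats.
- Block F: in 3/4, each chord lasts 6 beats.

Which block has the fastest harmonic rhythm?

Block C

A: each chord is 4 beats in 6/4, so 1.5 per bar.
B: each chord is 3 beats in 4/4, so 4/3 per bar.
C: each chord is 1.5 beats in 6/4, so 4 per bar.
D: each chord is 5 beats in 6/4, so 1.2 per bar.
E: each chord is 3 beats in 5/4, so 5/3 per bar.
F: each chord is 6 beats in 3/4, so 0.5 per bar.
Fastest is C at 4 chords/bar.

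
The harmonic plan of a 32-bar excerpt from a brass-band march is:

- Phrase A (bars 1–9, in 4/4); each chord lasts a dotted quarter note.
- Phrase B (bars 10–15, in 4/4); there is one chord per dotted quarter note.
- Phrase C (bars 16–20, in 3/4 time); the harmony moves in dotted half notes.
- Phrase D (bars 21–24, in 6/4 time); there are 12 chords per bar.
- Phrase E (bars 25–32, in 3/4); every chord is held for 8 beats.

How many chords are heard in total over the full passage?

A has 36 beats and chords last 1.5 each, so 24 chords.
B has 24 beats and chords last 1.5 each, so 16 chords.
C has 15 beats and chords last 3 each, so 5 chords.
D has 24 beats and chords last 0.5 each, so 48 chords.
E has 24 beats and chords last 8 each, so 3 chords.
Total: 24 + 16 + 5 + 48 + 3 = 96.

96 chords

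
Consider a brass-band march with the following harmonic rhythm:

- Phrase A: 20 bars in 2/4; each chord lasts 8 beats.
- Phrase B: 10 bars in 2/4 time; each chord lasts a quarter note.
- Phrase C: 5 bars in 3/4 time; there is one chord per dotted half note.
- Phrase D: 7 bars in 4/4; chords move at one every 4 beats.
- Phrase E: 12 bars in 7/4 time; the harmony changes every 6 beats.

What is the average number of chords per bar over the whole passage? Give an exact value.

A: 20 bars of 2 beats is 40 beats; at 8 beats each that's 5 chords.
B: 10 bars of 2 beats is 20 beats; at 1 beat each that's 20 chords.
C: 5 bars of 3 beats is 15 beats; at 3 beats each that's 5 chords.
D: 7 bars of 4 beats is 28 beats; at 4 beats each that's 7 chords.
E: 12 bars of 7 beats is 84 beats; at 6 beats each that's 14 chords.
Overall: 51 chords over 54 bars → 51/54 = 17/18 chords per bar.

17/18 chords per bar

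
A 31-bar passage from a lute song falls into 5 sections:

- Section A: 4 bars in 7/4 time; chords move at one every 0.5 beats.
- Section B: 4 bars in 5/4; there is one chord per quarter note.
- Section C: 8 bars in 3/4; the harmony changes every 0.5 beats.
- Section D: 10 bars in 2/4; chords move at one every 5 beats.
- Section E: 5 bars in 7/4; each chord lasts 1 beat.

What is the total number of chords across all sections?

A has 28 beats and chords last 0.5 each, so 56 chords.
B has 20 beats and chords last 1 each, so 20 chords.
C has 24 beats and chords last 0.5 each, so 48 chords.
D has 20 beats and chords last 5 each, so 4 chords.
E has 35 beats and chords last 1 each, so 35 chords.
Total: 56 + 20 + 48 + 4 + 35 = 163.

163 chords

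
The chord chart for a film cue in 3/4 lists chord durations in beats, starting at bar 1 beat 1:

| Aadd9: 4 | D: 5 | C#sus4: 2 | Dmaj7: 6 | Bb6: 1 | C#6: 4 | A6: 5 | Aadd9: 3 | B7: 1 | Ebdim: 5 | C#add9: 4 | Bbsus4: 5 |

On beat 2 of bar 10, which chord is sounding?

Aadd9

Beat 2 of bar 10 is beat (10−1)×3 + 2 = 29 overall.
Running totals: Aadd9 ends at 4, D ends at 9, C#sus4 ends at 11, Dmaj7 ends at 17, Bb6 ends at 18, C#6 ends at 22, A6 ends at 27, Aadd9 ends at 30.
Beat 29 falls within Aadd9.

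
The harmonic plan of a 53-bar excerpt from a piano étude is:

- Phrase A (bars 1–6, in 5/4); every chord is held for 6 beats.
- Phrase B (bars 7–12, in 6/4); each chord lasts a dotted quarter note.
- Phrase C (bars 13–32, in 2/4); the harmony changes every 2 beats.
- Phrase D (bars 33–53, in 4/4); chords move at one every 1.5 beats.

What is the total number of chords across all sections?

A has 30 beats and chords last 6 each, so 5 chords.
B has 36 beats and chords last 1.5 each, so 24 chords.
C has 40 beats and chords last 2 each, so 20 chords.
D has 84 beats and chords last 1.5 each, so 56 chords.
Total: 5 + 24 + 20 + 56 = 105.

105 chords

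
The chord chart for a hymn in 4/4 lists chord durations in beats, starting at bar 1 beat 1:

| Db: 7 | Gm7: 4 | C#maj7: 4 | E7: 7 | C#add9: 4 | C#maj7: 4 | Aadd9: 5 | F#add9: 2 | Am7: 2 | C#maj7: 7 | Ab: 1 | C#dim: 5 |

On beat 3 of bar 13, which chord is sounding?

Beat 3 of bar 13 is beat (13−1)×4 + 3 = 51 overall.
Running totals: Db ends at 7, Gm7 ends at 11, C#maj7 ends at 15, E7 ends at 22, C#add9 ends at 26, C#maj7 ends at 30, Aadd9 ends at 35, F#add9 ends at 37, Am7 ends at 39, C#maj7 ends at 46, Ab ends at 47, C#dim ends at 52.
Beat 51 falls within C#dim.

C#dim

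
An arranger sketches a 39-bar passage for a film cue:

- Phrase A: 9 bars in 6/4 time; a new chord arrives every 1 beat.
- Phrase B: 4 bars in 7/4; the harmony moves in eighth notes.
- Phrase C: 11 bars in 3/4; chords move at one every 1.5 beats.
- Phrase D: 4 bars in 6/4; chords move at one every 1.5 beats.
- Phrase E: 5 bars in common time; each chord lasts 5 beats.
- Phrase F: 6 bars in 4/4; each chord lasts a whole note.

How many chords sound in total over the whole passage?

158 chords

A has 54 beats and chords last 1 each, so 54 chords.
B has 28 beats and chords last 0.5 each, so 56 chords.
C has 33 beats and chords last 1.5 each, so 22 chords.
D has 24 beats and chords last 1.5 each, so 16 chords.
E has 20 beats and chords last 5 each, so 4 chords.
F has 24 beats and chords last 4 each, so 6 chords.
Total: 54 + 56 + 22 + 16 + 4 + 6 = 158.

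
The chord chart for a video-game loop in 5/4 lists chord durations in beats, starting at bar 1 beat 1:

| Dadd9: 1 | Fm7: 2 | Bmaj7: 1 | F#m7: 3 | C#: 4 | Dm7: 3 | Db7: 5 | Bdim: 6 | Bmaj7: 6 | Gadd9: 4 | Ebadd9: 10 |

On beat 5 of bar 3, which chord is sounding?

Beat 5 of bar 3 is beat (3−1)×5 + 5 = 15 overall.
Running totals: Dadd9 ends at 1, Fm7 ends at 3, Bmaj7 ends at 4, F#m7 ends at 7, C# ends at 11, Dm7 ends at 14, Db7 ends at 19.
Beat 15 falls within Db7.

Db7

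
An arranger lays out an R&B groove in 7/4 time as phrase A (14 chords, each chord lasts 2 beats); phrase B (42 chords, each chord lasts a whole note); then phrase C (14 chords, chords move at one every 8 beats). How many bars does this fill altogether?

44 bars

A: 14 × 2 = 28 beats = 4 bars.
B: 42 × 4 = 168 beats = 24 bars.
C: 14 × 8 = 112 beats = 16 bars.
Total: 4 + 24 + 16 = 44 bars.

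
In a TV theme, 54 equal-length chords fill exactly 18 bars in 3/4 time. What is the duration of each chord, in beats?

18 bars × 3 beats/bar = 54 beats total.
54 beats ÷ 54 chords = 1 beats per chord.
(That is a quarter note.)

1 beat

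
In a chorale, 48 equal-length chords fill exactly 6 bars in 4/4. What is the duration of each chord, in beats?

6 bars × 4 beats/bar = 24 beats total.
24 beats ÷ 48 chords = 0.5 beats per chord.
(That is an eighth note.)

0.5 beats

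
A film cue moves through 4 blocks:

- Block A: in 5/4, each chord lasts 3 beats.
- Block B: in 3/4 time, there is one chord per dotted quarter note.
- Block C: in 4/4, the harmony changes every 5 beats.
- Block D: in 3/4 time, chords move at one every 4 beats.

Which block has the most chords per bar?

Block B

A: 5/3 = 5/3 chords/bar.
B: 3/1.5 = 2 chords/bar.
C: 4/5 = 0.8 chords/bar.
D: 3/4 = 0.75 chords/bar.
Fastest is B at 2 chords/bar.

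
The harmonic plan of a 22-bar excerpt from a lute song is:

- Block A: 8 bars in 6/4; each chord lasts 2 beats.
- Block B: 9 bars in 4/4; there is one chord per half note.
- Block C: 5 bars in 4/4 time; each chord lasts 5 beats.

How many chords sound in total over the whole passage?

A: 8·6 = 48 beats, 48/2 = 24 chords.
B: 9·4 = 36 beats, 36/2 = 18 chords.
C: 5·4 = 20 beats, 20/5 = 4 chords.
Total: 24 + 18 + 4 = 46.

46 chords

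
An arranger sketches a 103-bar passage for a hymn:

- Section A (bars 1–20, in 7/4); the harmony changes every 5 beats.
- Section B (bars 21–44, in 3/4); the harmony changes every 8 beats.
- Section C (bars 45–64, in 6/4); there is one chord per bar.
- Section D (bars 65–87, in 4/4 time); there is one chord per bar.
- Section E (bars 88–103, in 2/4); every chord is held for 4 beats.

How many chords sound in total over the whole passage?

88 chords

A has 140 beats and chords last 5 each, so 28 chords.
B has 72 beats and chords last 8 each, so 9 chords.
C has 120 beats and chords last 6 each, so 20 chords.
D has 92 beats and chords last 4 each, so 23 chords.
E has 32 beats and chords last 4 each, so 8 chords.
Total: 28 + 9 + 20 + 23 + 8 = 88.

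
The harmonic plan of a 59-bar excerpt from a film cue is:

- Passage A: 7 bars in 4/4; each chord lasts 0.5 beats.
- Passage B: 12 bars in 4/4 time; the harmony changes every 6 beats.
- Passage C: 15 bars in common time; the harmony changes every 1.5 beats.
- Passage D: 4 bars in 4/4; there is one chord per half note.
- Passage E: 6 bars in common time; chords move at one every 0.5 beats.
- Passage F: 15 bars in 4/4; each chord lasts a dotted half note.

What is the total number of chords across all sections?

A: 7 bars × 4 beats = 28 beats; 0.5 beats/chord → 56 chords.
B: 12 bars × 4 beats = 48 beats; 6 beats/chord → 8 chords.
C: 15 bars × 4 beats = 60 beats; 1.5 beats/chord → 40 chords.
D: 4 bars × 4 beats = 16 beats; 2 beats/chord → 8 chords.
E: 6 bars × 4 beats = 24 beats; 0.5 beats/chord → 48 chords.
F: 15 bars × 4 beats = 60 beats; 3 beats/chord → 20 chords.
Total: 56 + 8 + 40 + 8 + 48 + 20 = 180.

180 chords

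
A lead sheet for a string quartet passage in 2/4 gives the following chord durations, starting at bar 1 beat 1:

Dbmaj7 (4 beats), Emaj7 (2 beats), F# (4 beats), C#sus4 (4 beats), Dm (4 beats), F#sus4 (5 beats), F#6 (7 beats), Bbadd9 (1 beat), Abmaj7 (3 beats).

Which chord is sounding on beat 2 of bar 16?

Abmaj7

Beat 2 of bar 16 is beat (16−1)×2 + 2 = 32 overall.
Running totals: Dbmaj7 ends at 4, Emaj7 ends at 6, F# ends at 10, C#sus4 ends at 14, Dm ends at 18, F#sus4 ends at 23, F#6 ends at 30, Bbadd9 ends at 31, Abmaj7 ends at 34.
Beat 32 falls within Abmaj7.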